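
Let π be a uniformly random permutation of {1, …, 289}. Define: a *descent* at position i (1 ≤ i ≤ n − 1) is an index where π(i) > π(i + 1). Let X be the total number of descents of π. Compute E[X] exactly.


Write X = Σ X_I over i = 1, …, 288, with X_I the indicator of one descent.
There are 288 indicators.
For each fixed i, the pair (π(i), π(i+1)) is a uniformly random ordered pair of distinct values from {1, …, 289}; by symmetry P[π(i) > π(i+1)] = 1/2.
By linearity: E[X] = 288 · (1/2) = (289 − 1) · (1/2) = 144 ≈ 144.000000.

E[X] = 144 = 144.000000.


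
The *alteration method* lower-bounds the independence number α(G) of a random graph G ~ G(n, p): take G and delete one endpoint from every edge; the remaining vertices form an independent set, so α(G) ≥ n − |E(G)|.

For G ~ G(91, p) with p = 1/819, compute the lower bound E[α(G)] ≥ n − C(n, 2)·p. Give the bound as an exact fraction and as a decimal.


E[|E(G)|] = C(91, 2)·p = 4095 · (1/819) = 5.
E[α(G)] ≥ n − E[|E(G)|] = 91 − 5 = 86.
Numerically: ≈ 86.000000.
(This is only a lower bound; the true E[α(G)] may be larger.)

E[α(G)] ≥ 86 ≈ 86.000000.


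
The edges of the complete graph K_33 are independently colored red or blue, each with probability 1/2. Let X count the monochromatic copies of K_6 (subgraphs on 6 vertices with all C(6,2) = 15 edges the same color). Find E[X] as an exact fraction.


Let X = Σ_S X_S over the C(33, 6) = 1107568 subsets S of size 6, where X_S = 1 if the K_6 on S is monochromatic.
For a fixed S, the K_6 on S has C(6, 2) = 15 edges. P[all 15 edges red] = (1/2)^15, and likewise for blue, so P[monochromatic] = 2·(1/2)^15 = 2^{1 − 15} = 1/16384.
By linearity: E[X] = C(33, 6) · 2^{1 − 15} = 1107568 · 1/16384 = 69223/1024.
Numerically: E[X] ≈ 67.6006.

E[X] = C(33,6)·2^(1−C(6,2)) = 69223/1024 ≈ 67.6006.


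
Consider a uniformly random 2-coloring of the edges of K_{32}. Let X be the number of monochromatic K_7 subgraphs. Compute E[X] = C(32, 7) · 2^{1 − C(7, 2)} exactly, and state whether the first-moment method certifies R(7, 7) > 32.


E[X] = C(32, 7) · 2^{1 − 21} = 3365856 · 2^{−20} = 3365856/1048576.
As a reduced fraction: E[X] = 105183/32768 ≈ 3.2099.
Is E[X] < 1? NO.
Since E[X] ≥ 1, the first-moment bound is inconclusive at n = 32; it does NOT by itself certify R(7, 7) > 32.

E[X] = 105183/32768 ≈ 3.2099; E[X] ≥ 1; first-moment method inconclusive here.


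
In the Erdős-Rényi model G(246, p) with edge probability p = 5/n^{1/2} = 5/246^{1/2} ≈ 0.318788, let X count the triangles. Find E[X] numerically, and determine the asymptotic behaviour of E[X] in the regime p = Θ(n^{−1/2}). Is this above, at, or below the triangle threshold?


Number of potential triangles: C(246, 3) = 2450980.
Each occurs with probability p³ ≈ (0.318788)³ ≈ 3.23971907e-02.
By linearity: E[X] = C(246, 3)·p³ ≈ 2450980 · 3.23971907e-02 ≈ 79404.866473.
Since α = 1/2 < 1, p = c/n^{1/2} ≫ 1/n is above the triangle threshold p ~ 1/n. Asymptotically E[X] ~ (c³/6)·n^{3(1−α)} = (5³/6)·n^{1.5} → ∞; triangles are abundant w.h.p.

E[X] ≈ 79404.866473; in regime p = Θ(1/n^{1/2}) E[X] diverges (above the triangle threshold p ~ 1/n).


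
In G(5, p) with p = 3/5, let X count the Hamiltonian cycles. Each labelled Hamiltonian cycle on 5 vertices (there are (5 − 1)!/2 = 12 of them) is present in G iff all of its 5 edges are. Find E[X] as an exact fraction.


K_5 has (5 − 1)!/2 = 12 labelled Hamiltonian cycles.
For each such Hamiltonian cycle H, let X_H = 1 if all 5 edges of H are present in G. Then P[X_H = 1] = p^{5} = (3/5)^{5} = 243/3125.
Summing the indicators: E[X] = Σ_H E[X_H] = 12 · p^{5} = 12 · 243/3125 = 2916/3125.
Numerically: E[X] ≈ 0.933.

E[X] = 12 · (3/5)^{5} = 2916/3125 ≈ 0.933.


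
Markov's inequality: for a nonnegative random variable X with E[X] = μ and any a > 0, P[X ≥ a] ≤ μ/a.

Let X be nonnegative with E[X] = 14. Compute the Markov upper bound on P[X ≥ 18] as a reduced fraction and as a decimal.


μ = E[X] = 14, a = 18.
Markov: P[X ≥ 18] ≤ μ/a = (14)/18 = 7/9.
Numerically: ≈ 0.777778.
(Since a = 18 > μ = 14.000000, the bound 7/9 is < 1 and informative.)

P[X ≥ 18] ≤ 7/9 ≈ 0.777778.


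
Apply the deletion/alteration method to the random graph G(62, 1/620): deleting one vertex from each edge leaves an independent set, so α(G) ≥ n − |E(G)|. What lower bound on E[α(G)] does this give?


E[|E(G)|] = C(62, 2)·p = 1891 · (1/620) = 61/20.
E[α(G)] ≥ n − E[|E(G)|] = 62 − 61/20 = 1179/20.
Numerically: ≈ 58.950.
(This is only a lower bound; the true E[α(G)] may be larger.)

E[α(G)] ≥ 1179/20 ≈ 58.950.


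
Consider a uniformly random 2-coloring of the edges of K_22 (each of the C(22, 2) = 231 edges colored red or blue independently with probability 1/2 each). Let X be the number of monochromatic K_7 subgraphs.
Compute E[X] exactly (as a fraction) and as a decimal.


Let X = Σ_S X_S over the C(22, 7) = 170544 subsets S of size 7, where X_S = 1 if the K_7 on S is monochromatic.
For a fixed S, the K_7 on S has C(7, 2) = 21 edges. P[all 21 edges red] = (1/2)^21, and likewise for blue, so P[monochromatic] = 2·(1/2)^21 = 2^{1 − 21} = 1/1048576.
By linearity: E[X] = C(22, 7) · 2^{1 − 21} = 170544 · 1/1048576 = 10659/65536.
Numerically: E[X] ≈ 0.1626.

E[X] = C(22,7)·2^(1−C(7,2)) = 10659/65536 ≈ 0.1626.


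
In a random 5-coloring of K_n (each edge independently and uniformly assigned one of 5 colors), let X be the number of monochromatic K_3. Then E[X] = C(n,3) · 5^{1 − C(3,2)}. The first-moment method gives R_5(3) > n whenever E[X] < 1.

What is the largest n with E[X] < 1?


We need C(n, 3) · 5^{1 − 3} < 1, i.e. C(n, 3) < 5^{3 − 1} = 25.
Check values of n near the boundary:
  n = 3: C(3, 3) = 1; 1 < 25? YES
  n = 4: C(4, 3) = 4; 4 < 25? YES
  n = 5: C(5, 3) = 10; 10 < 25? YES
  n = 6: C(6, 3) = 20; 20 < 25? YES
  n = 7: C(7, 3) = 35; 35 < 25? NO
The largest n with C(n, 3) < 25 is n = 6 (where E[X] = 4/5 ≈ 0.800). Hence R_5(3) > 6, i.e. R_5(3) ≥ 7.

Largest n = 6; hence R_5(3) > 6.


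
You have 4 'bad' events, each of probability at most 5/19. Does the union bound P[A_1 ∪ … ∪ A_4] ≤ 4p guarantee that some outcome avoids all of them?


Union bound: P[∪_{i=1}^{4} A_i] ≤ Σ_i P[A_i] ≤ 4·p = 4·(5/19) = 20/19.
Numerically: 20/19 ≈ 1.052632.
Is 20/19 < 1? NO.
Since the bound 20/19 is ≥ 1, the union bound is uninformative here; it does NOT by itself certify existence.

4·p = 20/19 ≈ 1.052632; existence NOT certified by the union bound.


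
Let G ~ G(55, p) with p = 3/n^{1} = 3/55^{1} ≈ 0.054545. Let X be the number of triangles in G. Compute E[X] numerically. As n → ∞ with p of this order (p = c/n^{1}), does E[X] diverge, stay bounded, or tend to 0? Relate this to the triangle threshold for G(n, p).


Number of potential triangles: C(55, 3) = 26235.
Each occurs with probability p³ ≈ (0.054545)³ ≈ 1.6228400e-04.
By linearity: E[X] = C(55, 3)·p³ ≈ 26235 · 1.6228400e-04 ≈ 4.25752.
Here α = 1, so p = 3/n is exactly at the triangle threshold p ~ 1/n. Asymptotically E[X] → c³/6 = 3³/6 = 9/2 ≈ 4.50000, a bounded constant. In this regime the triangle count is asymptotically Poisson(c³/6).

E[X] ≈ 4.25752; in regime p = Θ(1/n^{1}) E[X] stays bounded (at the triangle threshold p ~ 1/n).


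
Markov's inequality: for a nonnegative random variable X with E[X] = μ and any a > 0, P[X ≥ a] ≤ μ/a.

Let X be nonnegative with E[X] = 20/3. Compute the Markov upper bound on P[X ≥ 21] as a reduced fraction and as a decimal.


μ = E[X] = 20/3, a = 21.
Markov: P[X ≥ 21] ≤ μ/a = (20/3)/21 = 20/63.
Numerically: ≈ 0.317460.
(Since a = 21 > μ = 6.666667, the bound 20/63 is < 1 and informative.)

P[X ≥ 21] ≤ 20/63 ≈ 0.317460.


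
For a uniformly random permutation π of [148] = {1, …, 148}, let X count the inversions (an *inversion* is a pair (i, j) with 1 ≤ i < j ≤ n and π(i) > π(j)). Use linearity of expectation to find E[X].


Write X = Σ X_I over the C(148, 2) = 10878 pairs i < j, with X_I the indicator of one inversion.
There are 10878 indicators.
For each fixed pair i < j, the values π(i) and π(j) are two distinct elements of {1, …, 148} in uniformly random order; by symmetry P[π(i) > π(j)] = 1/2.
By linearity: E[X] = 10878 · (1/2) = C(148, 2) · (1/2) = 10878/2 = 5439 ≈ 5439.000.

E[X] = 5439 = 5439.000.


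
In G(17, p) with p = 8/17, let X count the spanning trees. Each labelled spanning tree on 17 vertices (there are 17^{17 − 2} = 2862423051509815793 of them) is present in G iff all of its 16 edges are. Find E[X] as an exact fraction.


K_17 has 17^{17 − 2} = 2862423051509815793 labelled spanning trees.
For each such spanning tree H, let X_H = 1 if all 16 edges of H are present in G. Then P[X_H = 1] = p^{16} = (8/17)^{16} = 281474976710656/48661191875666868481.
Summing the indicators: E[X] = Σ_H E[X_H] = 2862423051509815793 · p^{16} = 2862423051509815793 · 281474976710656/48661191875666868481 = 281474976710656/17.
Numerically: E[X] ≈ 1.65574e+13.

E[X] = 2862423051509815793 · (8/17)^{16} = 281474976710656/17 ≈ 1.65574e+13.


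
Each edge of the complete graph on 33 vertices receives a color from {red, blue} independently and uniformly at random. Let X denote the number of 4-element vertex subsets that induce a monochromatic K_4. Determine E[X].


Let X = Σ_S X_S over the C(33, 4) = 40920 subsets S of size 4, where X_S = 1 if the K_4 on S is monochromatic.
For a fixed S, the K_4 on S has C(4, 2) = 6 edges. P[all 6 edges red] = (1/2)^6, and likewise for blue, so P[monochromatic] = 2·(1/2)^6 = 2^{1 − 6} = 1/32.
Summing: E[X] = C(33, 4) · 2^{1 − 6} = 40920 · 1/32 = 5115/4.
Numerically: E[X] ≈ 1278.750.

E[X] = C(33,4)·2^(1−C(4,2)) = 5115/4 ≈ 1278.750.


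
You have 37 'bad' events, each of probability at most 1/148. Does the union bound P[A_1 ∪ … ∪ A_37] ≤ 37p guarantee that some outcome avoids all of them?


Union bound: P[∪_{i=1}^{37} A_i] ≤ Σ_i P[A_i] ≤ 37·p = 37·(1/148) = 1/4.
Numerically: 1/4 ≈ 0.25000.
Is 1/4 < 1? YES.
Since P[∪ A_i] ≤ 1/4 < 1, the complement has P[∩ A_i^c] ≥ 1 − 1/4 = 3/4 > 0, so some outcome avoids every A_i.

37·p = 1/4 ≈ 0.25000; existence CERTIFIED by the union bound.


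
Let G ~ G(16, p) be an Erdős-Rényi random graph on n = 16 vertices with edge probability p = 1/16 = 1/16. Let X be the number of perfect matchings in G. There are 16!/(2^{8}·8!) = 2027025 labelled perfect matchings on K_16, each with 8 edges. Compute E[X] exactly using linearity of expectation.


K_16 has 16!/(2^{8}·8!) = 2027025 labelled perfect matchings.
For each such perfect matching H, let X_H = 1 if all 8 edges of H are present in G. Then P[X_H = 1] = p^{8} = (1/16)^{8} = 1/4294967296.
By linearity: E[X] = Σ_H E[X_H] = 2027025 · p^{8} = 2027025 · 1/4294967296 = 2027025/4294967296.
Numerically: E[X] ≈ 0.000472.

E[X] = 2027025 · (1/16)^{8} = 2027025/4294967296 ≈ 0.000472.


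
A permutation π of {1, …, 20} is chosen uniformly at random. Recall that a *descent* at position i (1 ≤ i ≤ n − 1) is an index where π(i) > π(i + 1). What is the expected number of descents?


Write X = Σ X_I over i = 1, …, 19, with X_I the indicator of one descent.
There are 19 indicators.
For each fixed i, the pair (π(i), π(i+1)) is a uniformly random ordered pair of distinct values from {1, …, 20}; by symmetry P[π(i) > π(i+1)] = 1/2.
By linearity: E[X] = 19 · (1/2) = (20 − 1) · (1/2) = 19/2 ≈ 9.500000.

E[X] = 19/2 = 9.500000.


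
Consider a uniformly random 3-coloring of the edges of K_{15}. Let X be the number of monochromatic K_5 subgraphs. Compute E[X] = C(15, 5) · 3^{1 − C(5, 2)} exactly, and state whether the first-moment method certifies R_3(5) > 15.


E[X] = C(15, 5) · 3^{1 − 10} = 3003 · 3^{−9} = 3003/19683.
As a reduced fraction: E[X] = 1001/6561 ≈ 0.153.
Is E[X] < 1? YES.
Since E[X] < 1, there exists a 3-coloring of K_{15} with no monochromatic K_5; hence R_3(5) > 15.

E[X] = 1001/6561 ≈ 0.153; E[X] < 1, so R_3(5) > 15.


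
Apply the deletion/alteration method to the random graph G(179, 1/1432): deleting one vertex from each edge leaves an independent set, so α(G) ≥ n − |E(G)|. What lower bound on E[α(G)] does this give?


E[|E(G)|] = C(179, 2)·p = 15931 · (1/1432) = 89/8.
E[α(G)] ≥ n − E[|E(G)|] = 179 − 89/8 = 1343/8.
Numerically: ≈ 167.87500.
(This is only a lower bound; the true E[α(G)] may be larger.)

E[α(G)] ≥ 1343/8 ≈ 167.87500.


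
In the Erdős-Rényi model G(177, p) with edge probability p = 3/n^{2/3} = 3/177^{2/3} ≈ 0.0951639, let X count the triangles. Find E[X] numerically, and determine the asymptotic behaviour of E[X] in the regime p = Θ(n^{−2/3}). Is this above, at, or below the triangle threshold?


Number of potential triangles: C(177, 3) = 908600.
Each occurs with probability p³ ≈ (0.0951639)³ ≈ 8.61821316e-04.
By linearity: E[X] = C(177, 3)·p³ ≈ 908600 · 8.61821316e-04 ≈ 783.050847.
Since α = 2/3 < 1, p = c/n^{2/3} ≫ 1/n is above the triangle threshold p ~ 1/n. Asymptotically E[X] ~ (c³/6)·n^{3(1−α)} = (3³/6)·n^{1} → ∞; triangles are abundant w.h.p.

E[X] ≈ 783.050847; in regime p = Θ(1/n^{2/3}) E[X] diverges (above the triangle threshold p ~ 1/n).


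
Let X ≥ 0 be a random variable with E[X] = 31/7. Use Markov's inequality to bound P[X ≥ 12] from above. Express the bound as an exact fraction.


μ = E[X] = 31/7, a = 12.
Markov: P[X ≥ 12] ≤ μ/a = (31/7)/12 = 31/84.
Numerically: ≈ 0.369.
(Since a = 12 > μ = 4.429, the bound 31/84 is < 1 and informative.)

P[X ≥ 12] ≤ 31/84 ≈ 0.369.


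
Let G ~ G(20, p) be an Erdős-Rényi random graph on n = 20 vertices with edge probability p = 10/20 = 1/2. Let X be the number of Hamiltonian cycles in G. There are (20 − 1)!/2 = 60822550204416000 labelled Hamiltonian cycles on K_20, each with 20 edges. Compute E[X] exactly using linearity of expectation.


K_20 has (20 − 1)!/2 = 60822550204416000 labelled Hamiltonian cycles.
For each such Hamiltonian cycle H, let X_H = 1 if all 20 edges of H are present in G. Then P[X_H = 1] = p^{20} = (1/2)^{20} = 1/1048576.
By linearity: E[X] = Σ_H E[X_H] = 60822550204416000 · p^{20} = 60822550204416000 · 1/1048576 = 1856156927625/32.
Numerically: E[X] ≈ 5.8e+10.

E[X] = 60822550204416000 · (1/2)^{20} = 1856156927625/32 ≈ 5.8e+10.


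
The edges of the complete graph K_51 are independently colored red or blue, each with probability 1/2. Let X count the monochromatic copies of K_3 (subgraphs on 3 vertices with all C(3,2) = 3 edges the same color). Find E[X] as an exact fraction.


Let X = Σ_S X_S over the C(51, 3) = 20825 subsets S of size 3, where X_S = 1 if the K_3 on S is monochromatic.
For a fixed S, the K_3 on S has C(3, 2) = 3 edges. P[all 3 edges red] = (1/2)^3, and likewise for blue, so P[monochromatic] = 2·(1/2)^3 = 2^{1 − 3} = 1/4.
By linearity: E[X] = C(51, 3) · 2^{1 − 3} = 20825 · 1/4 = 20825/4.
Numerically: E[X] ≈ 5206.25000.

E[X] = C(51,3)·2^(1−C(3,2)) = 20825/4 ≈ 5206.25000.


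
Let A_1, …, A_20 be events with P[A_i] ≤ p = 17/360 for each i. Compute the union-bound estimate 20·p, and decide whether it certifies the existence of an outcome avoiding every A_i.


Union bound: P[∪_{i=1}^{20} A_i] ≤ Σ_i P[A_i] ≤ 20·p = 20·(17/360) = 17/18.
Numerically: 17/18 ≈ 0.94444.
Is 17/18 < 1? YES.
Since P[∪ A_i] ≤ 17/18 < 1, the complement has P[∩ A_i^c] ≥ 1 − 17/18 = 1/18 > 0, so some outcome avoids every A_i.

20·p = 17/18 ≈ 0.94444; existence CERTIFIED by the union bound.


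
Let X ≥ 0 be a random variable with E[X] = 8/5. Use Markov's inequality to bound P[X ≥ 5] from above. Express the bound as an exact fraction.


μ = E[X] = 8/5, a = 5.
Markov: P[X ≥ 5] ≤ μ/a = (8/5)/5 = 8/25.
Numerically: ≈ 0.320.
(Since a = 5 > μ = 1.600, the bound 8/25 is < 1 and informative.)

P[X ≥ 5] ≤ 8/25 ≈ 0.320.


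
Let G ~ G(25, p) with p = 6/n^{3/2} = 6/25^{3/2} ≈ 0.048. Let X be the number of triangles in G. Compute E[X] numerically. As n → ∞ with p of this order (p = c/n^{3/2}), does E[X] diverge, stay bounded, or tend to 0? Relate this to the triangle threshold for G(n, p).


Number of potential triangles: C(25, 3) = 2300.
Each occurs with probability p³ ≈ (0.048)³ ≈ 1.1059200e-04.
By linearity: E[X] = C(25, 3)·p³ ≈ 2300 · 1.1059200e-04 ≈ 0.25436.
Since α = 3/2 > 1, p = c/n^{3/2} = o(1/n) is below the triangle threshold p ~ 1/n. Asymptotically E[X] ~ (c³/6)·n^{3(1−α)} = (6³/6)·n^{-1.5} → 0, so by Markov's inequality G has no triangles w.h.p.

E[X] ≈ 0.25436; in regime p = Θ(1/n^{3/2}) E[X] tends to 0 (below the triangle threshold p ~ 1/n).


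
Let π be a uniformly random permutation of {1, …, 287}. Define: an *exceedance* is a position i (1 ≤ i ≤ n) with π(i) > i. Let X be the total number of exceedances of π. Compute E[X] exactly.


Write X = Σ_{i=1}^{287} X_i, where X_i = 1_{π(i) > i}.
For each fixed i, π(i) is uniform over {1, …, 287} (marginal of a uniform permutation), so P[π(i) > i] = (n − i)/n. Summing: Σ_{i=1}^{287} (n − i)/n = (0 + 1 + … + 286)/287 = 287(287 − 1)/(2·287) = (287 − 1)/2.
Hence E[X] = Σ_{i=1}^{287} (287 − i)/287 = 143 ≈ 143.00000.

E[X] = 143 = 143.00000.


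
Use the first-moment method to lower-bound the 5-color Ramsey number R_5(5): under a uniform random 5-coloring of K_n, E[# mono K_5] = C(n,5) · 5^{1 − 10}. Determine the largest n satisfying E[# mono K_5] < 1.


We need C(n, 5) · 5^{1 − 10} < 1, i.e. C(n, 5) < 5^{10 − 1} = 1953125.
Check values of n near the boundary:
  n = 48: C(48, 5) = 1712304; 1712304 < 1953125? YES
  n = 49: C(49, 5) = 1906884; 1906884 < 1953125? YES
  n = 50: C(50, 5) = 2118760; 2118760 < 1953125? NO
  n = 51: C(51, 5) = 2349060; 2349060 < 1953125? NO
  n = 52: C(52, 5) = 2598960; 2598960 < 1953125? NO
The largest n with C(n, 5) < 1953125 is n = 49 (where E[X] = 1906884/1953125 ≈ 0.976). Hence R_5(5) > 49, i.e. R_5(5) ≥ 50.

Largest n = 49; hence R_5(5) > 49.


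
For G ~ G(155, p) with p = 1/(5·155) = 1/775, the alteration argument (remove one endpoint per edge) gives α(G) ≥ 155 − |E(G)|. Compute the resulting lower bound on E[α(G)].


E[|E(G)|] = C(155, 2)·p = 11935 · (1/775) = 77/5.
E[α(G)] ≥ n − E[|E(G)|] = 155 − 77/5 = 698/5.
Numerically: ≈ 139.600.
(This is only a lower bound; the true E[α(G)] may be larger.)

E[α(G)] ≥ 698/5 ≈ 139.600.


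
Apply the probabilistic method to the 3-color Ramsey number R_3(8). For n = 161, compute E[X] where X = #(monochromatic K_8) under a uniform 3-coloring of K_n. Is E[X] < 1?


E[X] = C(161, 8) · 3^{1 − 28} = 9383313279340 · 3^{−27} = 9383313279340/7625597484987.
As a reduced fraction: E[X] = 9383313279340/7625597484987 ≈ 1.2305.
Is E[X] < 1? NO.
Since E[X] ≥ 1, the first-moment bound is inconclusive at n = 161; it does NOT by itself certify R_3(8) > 161.

E[X] = 9383313279340/7625597484987 ≈ 1.2305; E[X] ≥ 1; first-moment method inconclusive here.


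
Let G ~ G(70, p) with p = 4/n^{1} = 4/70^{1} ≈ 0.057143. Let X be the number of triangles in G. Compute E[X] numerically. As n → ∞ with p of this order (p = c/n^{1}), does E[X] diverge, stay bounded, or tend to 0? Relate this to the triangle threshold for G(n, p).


Number of potential triangles: C(70, 3) = 54740.
Each occurs with probability p³ ≈ (0.057143)³ ≈ 1.8658892e-04.
By linearity: E[X] = C(70, 3)·p³ ≈ 54740 · 1.8658892e-04 ≈ 10.21388.
Here α = 1, so p = 4/n is exactly at the triangle threshold p ~ 1/n. Asymptotically E[X] → c³/6 = 4³/6 = 32/3 ≈ 10.66667, a bounded constant. In this regime the triangle count is asymptotically Poisson(c³/6).

E[X] ≈ 10.21388; in regime p = Θ(1/n^{1}) E[X] stays bounded (at the triangle threshold p ~ 1/n).


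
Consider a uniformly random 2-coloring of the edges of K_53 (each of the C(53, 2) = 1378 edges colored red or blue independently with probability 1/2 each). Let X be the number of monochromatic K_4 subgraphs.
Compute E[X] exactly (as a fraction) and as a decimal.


Let X = Σ_S X_S over the C(53, 4) = 292825 subsets S of size 4, where X_S = 1 if the K_4 on S is monochromatic.
For a fixed S, the K_4 on S has C(4, 2) = 6 edges. P[all 6 edges red] = (1/2)^6, and likewise for blue, so P[monochromatic] = 2·(1/2)^6 = 2^{1 − 6} = 1/32.
By linearity of expectation: E[X] = C(53, 4) · 2^{1 − 6} = 292825 · 1/32 = 292825/32.
Numerically: E[X] ≈ 9150.7812.

E[X] = C(53,4)·2^(1−C(4,2)) = 292825/32 ≈ 9150.7812.


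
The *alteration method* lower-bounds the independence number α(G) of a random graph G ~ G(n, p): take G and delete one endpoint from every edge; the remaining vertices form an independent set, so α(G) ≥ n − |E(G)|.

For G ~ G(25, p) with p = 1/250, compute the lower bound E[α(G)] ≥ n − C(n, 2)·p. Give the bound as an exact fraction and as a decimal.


E[|E(G)|] = C(25, 2)·p = 300 · (1/250) = 6/5.
E[α(G)] ≥ n − E[|E(G)|] = 25 − 6/5 = 119/5.
Numerically: ≈ 23.800000.
(This is only a lower bound; the true E[α(G)] may be larger.)

E[α(G)] ≥ 119/5 ≈ 23.800000.


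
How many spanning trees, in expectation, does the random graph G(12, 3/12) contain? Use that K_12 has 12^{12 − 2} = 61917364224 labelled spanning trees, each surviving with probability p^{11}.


K_12 has 12^{12 − 2} = 61917364224 labelled spanning trees.
For each such spanning tree H, let X_H = 1 if all 11 edges of H are present in G. Then P[X_H = 1] = p^{11} = (1/4)^{11} = 1/4194304.
Summing the indicators: E[X] = Σ_H E[X_H] = 61917364224 · p^{11} = 61917364224 · 1/4194304 = 59049/4.
Numerically: E[X] ≈ 1.48e+04.

E[X] = 61917364224 · (1/4)^{11} = 59049/4 ≈ 1.48e+04.


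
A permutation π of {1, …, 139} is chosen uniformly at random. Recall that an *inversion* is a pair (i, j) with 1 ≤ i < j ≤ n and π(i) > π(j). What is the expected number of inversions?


Write X = Σ X_I over the C(139, 2) = 9591 pairs i < j, with X_I the indicator of one inversion.
There are 9591 indicators.
For each fixed pair i < j, the values π(i) and π(j) are two distinct elements of {1, …, 139} in uniformly random order; by symmetry P[π(i) > π(j)] = 1/2.
By linearity: E[X] = 9591 · (1/2) = C(139, 2) · (1/2) = 9591/2 = 9591/2 ≈ 4795.500000.

E[X] = 9591/2 = 4795.500000.


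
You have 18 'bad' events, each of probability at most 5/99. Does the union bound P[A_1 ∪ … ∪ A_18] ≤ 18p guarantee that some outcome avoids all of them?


Union bound: P[∪_{i=1}^{18} A_i] ≤ Σ_i P[A_i] ≤ 18·p = 18·(5/99) = 10/11.
Numerically: 10/11 ≈ 0.9091.
Is 10/11 < 1? YES.
Since P[∪ A_i] ≤ 10/11 < 1, the complement has P[∩ A_i^c] ≥ 1 − 10/11 = 1/11 > 0, so some outcome avoids every A_i.

18·p = 10/11 ≈ 0.9091; existence CERTIFIED by the union bound.


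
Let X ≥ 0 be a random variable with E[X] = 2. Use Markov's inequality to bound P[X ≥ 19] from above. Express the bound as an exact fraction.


μ = E[X] = 2, a = 19.
Markov: P[X ≥ 19] ≤ μ/a = (2)/19 = 2/19.
Numerically: ≈ 0.10526.
(Since a = 19 > μ = 2.00000, the bound 2/19 is < 1 and informative.)

P[X ≥ 19] ≤ 2/19 ≈ 0.10526.


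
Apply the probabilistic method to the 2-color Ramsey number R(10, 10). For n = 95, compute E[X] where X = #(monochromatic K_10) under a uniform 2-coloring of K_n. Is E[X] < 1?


E[X] = C(95, 10) · 2^{1 − 45} = 10104934117421 · 2^{−44} = 10104934117421/17592186044416.
As a reduced fraction: E[X] = 10104934117421/17592186044416 ≈ 0.5743990.
Is E[X] < 1? YES.
Since E[X] < 1, there exists a 2-coloring of K_{95} with no monochromatic K_10; hence R(10, 10) > 95.

E[X] = 10104934117421/17592186044416 ≈ 0.5743990; E[X] < 1, so R(10, 10) > 95.


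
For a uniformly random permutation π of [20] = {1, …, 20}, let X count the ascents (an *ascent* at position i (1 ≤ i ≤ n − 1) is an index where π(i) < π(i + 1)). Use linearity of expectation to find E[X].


Write X = Σ X_I over i = 1, …, 19, with X_I the indicator of one ascent.
There are 19 indicators.
For each fixed i, the pair (π(i), π(i+1)) is a uniformly random ordered pair of distinct values from {1, …, 20}; by symmetry P[π(i) < π(i+1)] = 1/2.
By linearity: E[X] = 19 · (1/2) = (20 − 1) · (1/2) = 19/2 ≈ 9.500.

E[X] = 19/2 = 9.500.


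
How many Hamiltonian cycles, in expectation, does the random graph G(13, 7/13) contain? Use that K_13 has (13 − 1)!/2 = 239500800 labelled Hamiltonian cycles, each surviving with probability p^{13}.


K_13 has (13 − 1)!/2 = 239500800 labelled Hamiltonian cycles.
For each such Hamiltonian cycle H, let X_H = 1 if all 13 edges of H are present in G. Then P[X_H = 1] = p^{13} = (7/13)^{13} = 96889010407/302875106592253.
Summing the indicators: E[X] = Σ_H E[X_H] = 239500800 · p^{13} = 239500800 · 96889010407/302875106592253 = 23204995503684825600/302875106592253.
Numerically: E[X] ≈ 76616.

E[X] = 239500800 · (7/13)^{13} = 23204995503684825600/302875106592253 ≈ 76616.


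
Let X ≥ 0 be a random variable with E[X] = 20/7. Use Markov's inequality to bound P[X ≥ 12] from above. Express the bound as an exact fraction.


μ = E[X] = 20/7, a = 12.
Markov: P[X ≥ 12] ≤ μ/a = (20/7)/12 = 5/21.
Numerically: ≈ 0.238.
(Since a = 12 > μ = 2.857, the bound 5/21 is < 1 and informative.)

P[X ≥ 12] ≤ 5/21 ≈ 0.238.


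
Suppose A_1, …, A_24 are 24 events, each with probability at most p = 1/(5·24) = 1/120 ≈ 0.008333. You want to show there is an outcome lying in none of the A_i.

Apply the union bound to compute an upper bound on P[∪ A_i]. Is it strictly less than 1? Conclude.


Union bound: P[∪_{i=1}^{24} A_i] ≤ Σ_i P[A_i] ≤ 24·p = 24·(1/120) = 1/5.
Numerically: 1/5 ≈ 0.200000.
Is 1/5 < 1? YES.
Since P[∪ A_i] ≤ 1/5 < 1, the complement has P[∩ A_i^c] ≥ 1 − 1/5 = 4/5 > 0, so some outcome avoids every A_i.

24·p = 1/5 ≈ 0.200000; existence CERTIFIED by the union bound.


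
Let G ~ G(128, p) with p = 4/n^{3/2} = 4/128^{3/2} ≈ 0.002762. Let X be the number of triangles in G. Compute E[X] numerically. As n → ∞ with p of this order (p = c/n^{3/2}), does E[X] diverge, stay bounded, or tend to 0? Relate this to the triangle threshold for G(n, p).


Number of potential triangles: C(128, 3) = 341376.
Each occurs with probability p³ ≈ (0.002762)³ ≈ 2.107342e-08.
By linearity: E[X] = C(128, 3)·p³ ≈ 341376 · 2.107342e-08 ≈ 0.0072.
Since α = 3/2 > 1, p = c/n^{3/2} = o(1/n) is below the triangle threshold p ~ 1/n. Asymptotically E[X] ~ (c³/6)·n^{3(1−α)} = (4³/6)·n^{-1.5} → 0, so by Markov's inequality G has no triangles w.h.p.

E[X] ≈ 0.0072; in regime p = Θ(1/n^{3/2}) E[X] tends to 0 (below the triangle threshold p ~ 1/n).


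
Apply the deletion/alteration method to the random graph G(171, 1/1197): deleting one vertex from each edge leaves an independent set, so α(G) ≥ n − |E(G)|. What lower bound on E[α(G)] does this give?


E[|E(G)|] = C(171, 2)·p = 14535 · (1/1197) = 85/7.
E[α(G)] ≥ n − E[|E(G)|] = 171 − 85/7 = 1112/7.
Numerically: ≈ 158.8571.
(This is only a lower bound; the true E[α(G)] may be larger.)

E[α(G)] ≥ 1112/7 ≈ 158.8571.


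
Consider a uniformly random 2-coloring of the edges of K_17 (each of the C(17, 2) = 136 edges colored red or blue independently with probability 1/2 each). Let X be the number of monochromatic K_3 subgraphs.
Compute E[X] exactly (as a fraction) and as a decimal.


Let X = Σ_S X_S over the C(17, 3) = 680 subsets S of size 3, where X_S = 1 if the K_3 on S is monochromatic.
For a fixed S, the K_3 on S has C(3, 2) = 3 edges. P[all 3 edges red] = (1/2)^3, and likewise for blue, so P[monochromatic] = 2·(1/2)^3 = 2^{1 − 3} = 1/4.
Summing: E[X] = C(17, 3) · 2^{1 − 3} = 680 · 1/4 = 170.
Numerically: E[X] ≈ 170.000000.

E[X] = C(17,3)·2^(1−C(3,2)) = 170 ≈ 170.000000.


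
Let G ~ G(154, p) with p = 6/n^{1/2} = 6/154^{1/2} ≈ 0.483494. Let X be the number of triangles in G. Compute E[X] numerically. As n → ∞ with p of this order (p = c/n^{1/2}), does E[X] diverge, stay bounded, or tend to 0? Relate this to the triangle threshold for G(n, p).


Number of potential triangles: C(154, 3) = 596904.
Each occurs with probability p³ ≈ (0.483494)³ ≈ 1.13024520e-01.
By linearity: E[X] = C(154, 3)·p³ ≈ 596904 · 1.13024520e-01 ≈ 67464.787865.
Since α = 1/2 < 1, p = c/n^{1/2} ≫ 1/n is above the triangle threshold p ~ 1/n. Asymptotically E[X] ~ (c³/6)·n^{3(1−α)} = (6³/6)·n^{1.5} → ∞; triangles are abundant w.h.p.

E[X] ≈ 67464.787865; in regime p = Θ(1/n^{1/2}) E[X] diverges (above the triangle threshold p ~ 1/n).


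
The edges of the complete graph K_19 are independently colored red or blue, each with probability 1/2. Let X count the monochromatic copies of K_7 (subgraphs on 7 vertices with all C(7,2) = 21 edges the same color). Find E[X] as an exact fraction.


Let X = Σ_S X_S over the C(19, 7) = 50388 subsets S of size 7, where X_S = 1 if the K_7 on S is monochromatic.
For a fixed S, the K_7 on S has C(7, 2) = 21 edges. P[all 21 edges red] = (1/2)^21, and likewise for blue, so P[monochromatic] = 2·(1/2)^21 = 2^{1 − 21} = 1/1048576.
By linearity of expectation: E[X] = C(19, 7) · 2^{1 − 21} = 50388 · 1/1048576 = 12597/262144.
Numerically: E[X] ≈ 0.0481.

E[X] = C(19,7)·2^(1−C(7,2)) = 12597/262144 ≈ 0.0481.


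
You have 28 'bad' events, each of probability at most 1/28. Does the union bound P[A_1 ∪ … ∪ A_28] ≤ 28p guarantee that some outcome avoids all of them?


Union bound: P[∪_{i=1}^{28} A_i] ≤ Σ_i P[A_i] ≤ 28·p = 28·(1/28) = 1.
Numerically: 1 ≈ 1.000000.
Is 1 < 1? NO.
Since the bound 1 is ≥ 1, the union bound is uninformative here; it does NOT by itself certify existence.

28·p = 1 ≈ 1.000000; existence NOT certified by the union bound.


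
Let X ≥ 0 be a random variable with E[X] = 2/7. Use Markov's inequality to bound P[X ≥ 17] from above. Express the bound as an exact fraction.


μ = E[X] = 2/7, a = 17.
Markov: P[X ≥ 17] ≤ μ/a = (2/7)/17 = 2/119.
Numerically: ≈ 0.017.
(Since a = 17 > μ = 0.286, the bound 2/119 is < 1 and informative.)

P[X ≥ 17] ≤ 2/119 ≈ 0.017.


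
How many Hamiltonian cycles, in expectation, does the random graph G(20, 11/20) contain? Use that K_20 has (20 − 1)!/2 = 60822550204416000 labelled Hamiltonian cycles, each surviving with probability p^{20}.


K_20 has (20 − 1)!/2 = 60822550204416000 labelled Hamiltonian cycles.
For each such Hamiltonian cycle H, let X_H = 1 if all 20 edges of H are present in G. Then P[X_H = 1] = p^{20} = (11/20)^{20} = 672749994932560009201/104857600000000000000000000.
By linearity: E[X] = Σ_H E[X_H] = 60822550204416000 · p^{20} = 60822550204416000 · 672749994932560009201/104857600000000000000000000 = 9989836509230039246035759128621/25600000000000000000.
Numerically: E[X] ≈ 3.902e+11.

E[X] = 60822550204416000 · (11/20)^{20} = 9989836509230039246035759128621/25600000000000000000 ≈ 3.902e+11.


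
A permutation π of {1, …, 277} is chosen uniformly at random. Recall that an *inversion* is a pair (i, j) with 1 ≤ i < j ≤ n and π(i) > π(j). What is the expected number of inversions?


Write X = Σ X_I over the C(277, 2) = 38226 pairs i < j, with X_I the indicator of one inversion.
There are 38226 indicators.
For each fixed pair i < j, the values π(i) and π(j) are two distinct elements of {1, …, 277} in uniformly random order; by symmetry P[π(i) > π(j)] = 1/2.
By linearity: E[X] = 38226 · (1/2) = C(277, 2) · (1/2) = 38226/2 = 19113 ≈ 19113.00000.

E[X] = 19113 = 19113.00000.


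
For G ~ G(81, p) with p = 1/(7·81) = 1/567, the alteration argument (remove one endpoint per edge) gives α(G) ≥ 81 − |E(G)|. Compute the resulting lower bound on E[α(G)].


E[|E(G)|] = C(81, 2)·p = 3240 · (1/567) = 40/7.
E[α(G)] ≥ n − E[|E(G)|] = 81 − 40/7 = 527/7.
Numerically: ≈ 75.2857.
(This is only a lower bound; the true E[α(G)] may be larger.)

E[α(G)] ≥ 527/7 ≈ 75.2857.


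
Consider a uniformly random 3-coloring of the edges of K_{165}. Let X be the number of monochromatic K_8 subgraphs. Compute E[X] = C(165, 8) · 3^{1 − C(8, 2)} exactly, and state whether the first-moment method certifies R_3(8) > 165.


E[X] = C(165, 8) · 3^{1 − 28} = 11468588169060 · 3^{−27} = 11468588169060/7625597484987.
As a reduced fraction: E[X] = 141587508260/94143178827 ≈ 1.503959.
Is E[X] < 1? NO.
Since E[X] ≥ 1, the first-moment bound is inconclusive at n = 165; it does NOT by itself certify R_3(8) > 165.

E[X] = 141587508260/94143178827 ≈ 1.503959; E[X] ≥ 1; first-moment method inconclusive here.


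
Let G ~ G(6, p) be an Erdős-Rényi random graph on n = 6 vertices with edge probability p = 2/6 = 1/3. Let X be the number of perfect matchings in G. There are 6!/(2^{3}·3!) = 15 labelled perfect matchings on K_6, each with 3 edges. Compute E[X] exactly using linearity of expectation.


K_6 has 6!/(2^{3}·3!) = 15 labelled perfect matchings.
For each such perfect matching H, let X_H = 1 if all 3 edges of H are present in G. Then P[X_H = 1] = p^{3} = (1/3)^{3} = 1/27.
By linearity of expectation: E[X] = Σ_H E[X_H] = 15 · p^{3} = 15 · 1/27 = 5/9.
Numerically: E[X] ≈ 0.556.

E[X] = 15 · (1/3)^{3} = 5/9 ≈ 0.556.


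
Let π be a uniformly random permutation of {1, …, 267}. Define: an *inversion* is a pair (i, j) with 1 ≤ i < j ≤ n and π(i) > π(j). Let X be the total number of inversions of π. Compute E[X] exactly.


Write X = Σ X_I over the C(267, 2) = 35511 pairs i < j, with X_I the indicator of one inversion.
There are 35511 indicators.
For each fixed pair i < j, the values π(i) and π(j) are two distinct elements of {1, …, 267} in uniformly random order; by symmetry P[π(i) > π(j)] = 1/2.
By linearity: E[X] = 35511 · (1/2) = C(267, 2) · (1/2) = 35511/2 = 35511/2 ≈ 17755.50000.

E[X] = 35511/2 = 17755.50000.


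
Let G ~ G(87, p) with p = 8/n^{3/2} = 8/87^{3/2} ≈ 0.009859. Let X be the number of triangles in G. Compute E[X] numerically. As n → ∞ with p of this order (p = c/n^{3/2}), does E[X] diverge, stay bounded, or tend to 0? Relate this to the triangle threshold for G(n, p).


Number of potential triangles: C(87, 3) = 105995.
Each occurs with probability p³ ≈ (0.009859)³ ≈ 9.581496e-07.
By linearity: E[X] = C(87, 3)·p³ ≈ 105995 · 9.581496e-07 ≈ 0.1016.
Since α = 3/2 > 1, p = c/n^{3/2} = o(1/n) is below the triangle threshold p ~ 1/n. Asymptotically E[X] ~ (c³/6)·n^{3(1−α)} = (8³/6)·n^{-1.5} → 0, so by Markov's inequality G has no triangles w.h.p.

E[X] ≈ 0.1016; in regime p = Θ(1/n^{3/2}) E[X] tends to 0 (below the triangle threshold p ~ 1/n).


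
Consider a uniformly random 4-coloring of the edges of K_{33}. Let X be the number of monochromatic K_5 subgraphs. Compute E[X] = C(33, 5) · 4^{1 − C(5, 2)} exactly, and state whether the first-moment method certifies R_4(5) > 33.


E[X] = C(33, 5) · 4^{1 − 10} = 237336 · 4^{−9} = 237336/262144.
As a reduced fraction: E[X] = 29667/32768 ≈ 0.90536.
Is E[X] < 1? YES.
Since E[X] < 1, there exists a 4-coloring of K_{33} with no monochromatic K_5; hence R_4(5) > 33.

E[X] = 29667/32768 ≈ 0.90536; E[X] < 1, so R_4(5) > 33.


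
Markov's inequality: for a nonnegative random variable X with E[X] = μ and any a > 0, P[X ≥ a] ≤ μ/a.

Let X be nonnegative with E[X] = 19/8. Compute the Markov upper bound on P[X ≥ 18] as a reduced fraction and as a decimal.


μ = E[X] = 19/8, a = 18.
Markov: P[X ≥ 18] ≤ μ/a = (19/8)/18 = 19/144.
Numerically: ≈ 0.131944.
(Since a = 18 > μ = 2.375000, the bound 19/144 is < 1 and informative.)

P[X ≥ 18] ≤ 19/144 ≈ 0.131944.


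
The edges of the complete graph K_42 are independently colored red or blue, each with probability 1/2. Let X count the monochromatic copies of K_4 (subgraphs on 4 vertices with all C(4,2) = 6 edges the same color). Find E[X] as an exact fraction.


Let X = Σ_S X_S over the C(42, 4) = 111930 subsets S of size 4, where X_S = 1 if the K_4 on S is monochromatic.
For a fixed S, the K_4 on S has C(4, 2) = 6 edges. P[all 6 edges red] = (1/2)^6, and likewise for blue, so P[monochromatic] = 2·(1/2)^6 = 2^{1 − 6} = 1/32.
By linearity: E[X] = C(42, 4) · 2^{1 − 6} = 111930 · 1/32 = 55965/16.
Numerically: E[X] ≈ 3497.81250.

E[X] = C(42,4)·2^(1−C(4,2)) = 55965/16 ≈ 3497.81250.


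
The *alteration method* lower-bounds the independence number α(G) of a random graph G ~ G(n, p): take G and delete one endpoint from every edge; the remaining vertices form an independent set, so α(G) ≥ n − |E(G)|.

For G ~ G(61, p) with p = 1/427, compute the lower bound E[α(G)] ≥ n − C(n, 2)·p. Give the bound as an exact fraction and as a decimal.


E[|E(G)|] = C(61, 2)·p = 1830 · (1/427) = 30/7.
E[α(G)] ≥ n − E[|E(G)|] = 61 − 30/7 = 397/7.
Numerically: ≈ 56.71429.
(This is only a lower bound; the true E[α(G)] may be larger.)

E[α(G)] ≥ 397/7 ≈ 56.71429.


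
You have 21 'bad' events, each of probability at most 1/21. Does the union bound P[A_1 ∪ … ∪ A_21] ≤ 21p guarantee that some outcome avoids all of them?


Union bound: P[∪_{i=1}^{21} A_i] ≤ Σ_i P[A_i] ≤ 21·p = 21·(1/21) = 1.
Numerically: 1 ≈ 1.000.
Is 1 < 1? NO.
Since the bound 1 is ≥ 1, the union bound is uninformative here; it does NOT by itself certify existence.

21·p = 1 ≈ 1.000; existence NOT certified by the union bound.


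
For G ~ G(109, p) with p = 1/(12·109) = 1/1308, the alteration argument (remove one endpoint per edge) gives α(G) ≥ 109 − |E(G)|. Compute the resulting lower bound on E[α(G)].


E[|E(G)|] = C(109, 2)·p = 5886 · (1/1308) = 9/2.
E[α(G)] ≥ n − E[|E(G)|] = 109 − 9/2 = 209/2.
Numerically: ≈ 104.50000.
(This is only a lower bound; the true E[α(G)] may be larger.)

E[α(G)] ≥ 209/2 ≈ 104.50000.


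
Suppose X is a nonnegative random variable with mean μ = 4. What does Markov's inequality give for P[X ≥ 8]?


μ = E[X] = 4, a = 8.
Markov: P[X ≥ 8] ≤ μ/a = (4)/8 = 1/2.
Numerically: ≈ 0.5000.
(Since a = 8 > μ = 4.0000, the bound 1/2 is < 1 and informative.)

P[X ≥ 8] ≤ 1/2 ≈ 0.5000.


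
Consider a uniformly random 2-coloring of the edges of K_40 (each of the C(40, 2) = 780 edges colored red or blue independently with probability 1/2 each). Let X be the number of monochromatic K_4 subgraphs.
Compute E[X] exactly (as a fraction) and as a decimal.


Let X = Σ_S X_S over the C(40, 4) = 91390 subsets S of size 4, where X_S = 1 if the K_4 on S is monochromatic.
For a fixed S, the K_4 on S has C(4, 2) = 6 edges. P[all 6 edges red] = (1/2)^6, and likewise for blue, so P[monochromatic] = 2·(1/2)^6 = 2^{1 − 6} = 1/32.
Summing: E[X] = C(40, 4) · 2^{1 − 6} = 91390 · 1/32 = 45695/16.
Numerically: E[X] ≈ 2855.938.

E[X] = C(40,4)·2^(1−C(4,2)) = 45695/16 ≈ 2855.938.


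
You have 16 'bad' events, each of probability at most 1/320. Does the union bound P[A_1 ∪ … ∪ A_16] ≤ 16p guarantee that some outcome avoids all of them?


Union bound: P[∪_{i=1}^{16} A_i] ≤ Σ_i P[A_i] ≤ 16·p = 16·(1/320) = 1/20.
Numerically: 1/20 ≈ 0.0500.
Is 1/20 < 1? YES.
Since P[∪ A_i] ≤ 1/20 < 1, the complement has P[∩ A_i^c] ≥ 1 − 1/20 = 19/20 > 0, so some outcome avoids every A_i.

16·p = 1/20 ≈ 0.0500; existence CERTIFIED by the union bound.


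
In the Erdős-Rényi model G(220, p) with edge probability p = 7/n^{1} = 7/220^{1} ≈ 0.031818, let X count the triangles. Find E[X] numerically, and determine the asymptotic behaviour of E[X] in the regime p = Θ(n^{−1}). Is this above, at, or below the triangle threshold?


Number of potential triangles: C(220, 3) = 1750540.
Each occurs with probability p³ ≈ (0.031818)³ ≈ 3.2212622e-05.
By linearity: E[X] = C(220, 3)·p³ ≈ 1750540 · 3.2212622e-05 ≈ 56.38948.
Here α = 1, so p = 7/n is exactly at the triangle threshold p ~ 1/n. Asymptotically E[X] → c³/6 = 7³/6 = 343/6 ≈ 57.16667, a bounded constant. In this regime the triangle count is asymptotically Poisson(c³/6).

E[X] ≈ 56.38948; in regime p = Θ(1/n^{1}) E[X] stays bounded (at the triangle threshold p ~ 1/n).
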